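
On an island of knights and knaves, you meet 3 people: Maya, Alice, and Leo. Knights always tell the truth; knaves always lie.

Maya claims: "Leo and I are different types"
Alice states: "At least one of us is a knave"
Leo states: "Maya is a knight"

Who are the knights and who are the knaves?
Maya is a knave.
Alice is a knight.
Leo is a knave.

Verification:
- Maya (knave) says "Leo and I are different types" - this is FALSE (a lie) because Maya is a knave and Leo is a knave.
- Alice (knight) says "At least one of us is a knave" - this is TRUE because Maya and Leo are knaves.
- Leo (knave) says "Maya is a knight" - this is FALSE (a lie) because Maya is a knave.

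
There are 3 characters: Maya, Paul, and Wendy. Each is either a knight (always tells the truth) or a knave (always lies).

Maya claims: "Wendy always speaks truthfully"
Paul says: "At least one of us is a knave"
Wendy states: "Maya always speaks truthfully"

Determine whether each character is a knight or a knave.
Maya is a knave.
Paul is a knight.
Wendy is a knave.

Verification:
- Maya (knave) says "Wendy always speaks truthfully" - this is FALSE (a lie) because Wendy is a knave.
- Paul (knight) says "At least one of us is a knave" - this is TRUE because Maya and Wendy are knaves.
- Wendy (knave) says "Maya always speaks truthfully" - this is FALSE (a lie) because Maya is a knave.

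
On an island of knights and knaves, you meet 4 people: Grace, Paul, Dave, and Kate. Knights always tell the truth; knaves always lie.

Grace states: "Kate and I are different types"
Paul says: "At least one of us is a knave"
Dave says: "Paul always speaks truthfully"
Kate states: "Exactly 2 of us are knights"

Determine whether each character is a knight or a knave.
Grace is a knight.
Paul is a knight.
Dave is a knight.
Kate is a knave.

Verification:
- Grace (knight) says "Kate and I are different types" - this is TRUE because Grace is a knight and Kate is a knave.
- Paul (knight) says "At least one of us is a knave" - this is TRUE because Kate is a knave.
- Dave (knight) says "Paul always speaks truthfully" - this is TRUE because Paul is a knight.
- Kate (knave) says "Exactly 2 of us are knights" - this is FALSE (a lie) because there are 3 knights.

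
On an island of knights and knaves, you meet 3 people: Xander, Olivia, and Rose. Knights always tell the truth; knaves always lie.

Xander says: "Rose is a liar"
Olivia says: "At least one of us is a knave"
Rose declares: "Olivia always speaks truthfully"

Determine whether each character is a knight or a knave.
Xander is a knave.
Olivia is a knight.
Rose is a knight.

Verification:
- Xander (knave) says "Rose is a liar" - this is FALSE (a lie) because Rose is a knight.
- Olivia (knight) says "At least one of us is a knave" - this is TRUE because Xander is a knave.
- Rose (knight) says "Olivia always speaks truthfully" - this is TRUE because Olivia is a knight.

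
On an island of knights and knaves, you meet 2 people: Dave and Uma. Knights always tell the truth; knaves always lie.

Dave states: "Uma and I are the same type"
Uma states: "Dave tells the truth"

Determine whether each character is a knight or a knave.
Dave is a knight.
Uma is a knight.

Verification:
- Dave (knight) says "Uma and I are the same type" - this is TRUE because Dave is a knight and Uma is a knight.
- Uma (knight) says "Dave tells the truth" - this is TRUE because Dave is a knight.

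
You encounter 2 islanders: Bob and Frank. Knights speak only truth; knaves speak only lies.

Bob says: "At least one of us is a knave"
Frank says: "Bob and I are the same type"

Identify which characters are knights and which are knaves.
Bob is a knight.
Frank is a knave.

Verification:
- Bob (knight) says "At least one of us is a knave" - this is TRUE because Frank is a knave.
- Frank (knave) says "Bob and I are the same type" - this is FALSE (a lie) because Frank is a knave and Bob is a knight.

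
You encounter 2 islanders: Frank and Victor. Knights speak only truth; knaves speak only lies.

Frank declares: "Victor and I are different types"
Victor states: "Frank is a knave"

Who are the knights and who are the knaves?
Frank is a knight.
Victor is a knave.

Verification:
- Frank (knight) says "Victor and I are different types" - this is TRUE because Frank is a knight and Victor is a knave.
- Victor (knave) says "Frank is a knave" - this is FALSE (a lie) because Frank is a knight.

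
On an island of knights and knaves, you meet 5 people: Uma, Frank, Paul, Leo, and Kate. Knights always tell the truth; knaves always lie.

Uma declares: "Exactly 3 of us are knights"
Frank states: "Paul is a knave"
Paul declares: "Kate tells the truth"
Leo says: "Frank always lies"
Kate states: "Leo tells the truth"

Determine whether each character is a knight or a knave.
Uma is a knave.
Frank is a knight.
Paul is a knave.
Leo is a knave.
Kate is a knave.

Verification:
- Uma (knave) says "Exactly 3 of us are knights" - this is FALSE (a lie) because there are 1 knights.
- Frank (knight) says "Paul is a knave" - this is TRUE because Paul is a knave.
- Paul (knave) says "Kate tells the truth" - this is FALSE (a lie) because Kate is a knave.
- Leo (knave) says "Frank always lies" - this is FALSE (a lie) because Frank is a knight.
- Kate (knave) says "Leo tells the truth" - this is FALSE (a lie) because Leo is a knave.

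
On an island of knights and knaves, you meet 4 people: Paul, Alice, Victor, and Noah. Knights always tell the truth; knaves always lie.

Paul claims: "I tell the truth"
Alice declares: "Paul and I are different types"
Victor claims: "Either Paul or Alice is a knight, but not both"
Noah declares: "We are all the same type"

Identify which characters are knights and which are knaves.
Paul is a knave.
Alice is a knight.
Victor is a knight.
Noah is a knave.

Verification:
- Paul (knave) says "I tell the truth" - this is FALSE (a lie) because Paul is a knave.
- Alice (knight) says "Paul and I are different types" - this is TRUE because Alice is a knight and Paul is a knave.
- Victor (knight) says "Either Paul or Alice is a knight, but not both" - this is TRUE because Paul is a knave and Alice is a knight.
- Noah (knave) says "We are all the same type" - this is FALSE (a lie) because Alice and Victor are knights and Paul and Noah are knaves.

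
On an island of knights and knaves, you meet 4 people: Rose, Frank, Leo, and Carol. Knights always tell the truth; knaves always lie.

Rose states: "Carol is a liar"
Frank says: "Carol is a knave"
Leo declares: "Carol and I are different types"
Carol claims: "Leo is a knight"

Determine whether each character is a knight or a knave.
Rose is a knight.
Frank is a knight.
Leo is a knave.
Carol is a knave.

Verification:
- Rose (knight) says "Carol is a liar" - this is TRUE because Carol is a knave.
- Frank (knight) says "Carol is a knave" - this is TRUE because Carol is a knave.
- Leo (knave) says "Carol and I are different types" - this is FALSE (a lie) because Leo is a knave and Carol is a knave.
- Carol (knave) says "Leo is a knight" - this is FALSE (a lie) because Leo is a knave.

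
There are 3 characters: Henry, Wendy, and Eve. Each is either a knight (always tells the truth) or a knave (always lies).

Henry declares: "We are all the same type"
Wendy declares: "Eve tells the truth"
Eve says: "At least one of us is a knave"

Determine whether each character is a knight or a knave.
Henry is a knave.
Wendy is a knight.
Eve is a knight.

Verification:
- Henry (knave) says "We are all the same type" - this is FALSE (a lie) because Wendy and Eve are knights and Henry is a knave.
- Wendy (knight) says "Eve tells the truth" - this is TRUE because Eve is a knight.
- Eve (knight) says "At least one of us is a knave" - this is TRUE because Henry is a knave.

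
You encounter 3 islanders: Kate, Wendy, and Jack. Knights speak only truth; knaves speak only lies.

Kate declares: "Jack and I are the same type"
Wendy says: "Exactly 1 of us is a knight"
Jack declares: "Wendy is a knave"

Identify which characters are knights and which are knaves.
Kate is a knight.
Wendy is a knave.
Jack is a knight.

Verification:
- Kate (knight) says "Jack and I are the same type" - this is TRUE because Kate is a knight and Jack is a knight.
- Wendy (knave) says "Exactly 1 of us is a knight" - this is FALSE (a lie) because there are 2 knights.
- Jack (knight) says "Wendy is a knave" - this is TRUE because Wendy is a knave.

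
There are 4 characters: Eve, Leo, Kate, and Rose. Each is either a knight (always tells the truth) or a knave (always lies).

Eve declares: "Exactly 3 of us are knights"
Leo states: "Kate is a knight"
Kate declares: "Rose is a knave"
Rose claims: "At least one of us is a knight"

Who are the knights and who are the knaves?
Eve is a knave.
Leo is a knave.
Kate is a knave.
Rose is a knight.

Verification:
- Eve (knave) says "Exactly 3 of us are knights" - this is FALSE (a lie) because there are 1 knights.
- Leo (knave) says "Kate is a knight" - this is FALSE (a lie) because Kate is a knave.
- Kate (knave) says "Rose is a knave" - this is FALSE (a lie) because Rose is a knight.
- Rose (knight) says "At least one of us is a knight" - this is TRUE because Rose is a knight.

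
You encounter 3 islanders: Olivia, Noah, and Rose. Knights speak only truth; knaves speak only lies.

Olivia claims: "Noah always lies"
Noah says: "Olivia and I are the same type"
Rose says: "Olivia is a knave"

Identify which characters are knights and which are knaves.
Olivia is a knight.
Noah is a knave.
Rose is a knave.

Verification:
- Olivia (knight) says "Noah always lies" - this is TRUE because Noah is a knave.
- Noah (knave) says "Olivia and I are the same type" - this is FALSE (a lie) because Noah is a knave and Olivia is a knight.
- Rose (knave) says "Olivia is a knave" - this is FALSE (a lie) because Olivia is a knight.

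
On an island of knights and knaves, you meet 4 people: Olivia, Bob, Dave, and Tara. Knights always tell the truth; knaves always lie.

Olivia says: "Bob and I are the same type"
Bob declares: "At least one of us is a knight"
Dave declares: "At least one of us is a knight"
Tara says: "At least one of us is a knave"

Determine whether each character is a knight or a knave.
Olivia is a knave.
Bob is a knight.
Dave is a knight.
Tara is a knight.

Verification:
- Olivia (knave) says "Bob and I are the same type" - this is FALSE (a lie) because Olivia is a knave and Bob is a knight.
- Bob (knight) says "At least one of us is a knight" - this is TRUE because Bob, Dave, and Tara are knights.
- Dave (knight) says "At least one of us is a knight" - this is TRUE because Bob, Dave, and Tara are knights.
- Tara (knight) says "At least one of us is a knave" - this is TRUE because Olivia is a knave.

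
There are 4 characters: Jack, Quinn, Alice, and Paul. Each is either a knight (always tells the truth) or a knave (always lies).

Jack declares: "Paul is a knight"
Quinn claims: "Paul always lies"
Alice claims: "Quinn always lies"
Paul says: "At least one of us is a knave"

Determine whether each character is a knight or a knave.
Jack is a knight.
Quinn is a knave.
Alice is a knight.
Paul is a knight.

Verification:
- Jack (knight) says "Paul is a knight" - this is TRUE because Paul is a knight.
- Quinn (knave) says "Paul always lies" - this is FALSE (a lie) because Paul is a knight.
- Alice (knight) says "Quinn always lies" - this is TRUE because Quinn is a knave.
- Paul (knight) says "At least one of us is a knave" - this is TRUE because Quinn is a knave.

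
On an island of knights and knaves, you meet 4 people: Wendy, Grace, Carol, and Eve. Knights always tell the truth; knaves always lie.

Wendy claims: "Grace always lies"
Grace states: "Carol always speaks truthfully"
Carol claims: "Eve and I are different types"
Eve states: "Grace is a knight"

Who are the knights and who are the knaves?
Wendy is a knight.
Grace is a knave.
Carol is a knave.
Eve is a knave.

Verification:
- Wendy (knight) says "Grace always lies" - this is TRUE because Grace is a knave.
- Grace (knave) says "Carol always speaks truthfully" - this is FALSE (a lie) because Carol is a knave.
- Carol (knave) says "Eve and I are different types" - this is FALSE (a lie) because Carol is a knave and Eve is a knave.
- Eve (knave) says "Grace is a knight" - this is FALSE (a lie) because Grace is a knave.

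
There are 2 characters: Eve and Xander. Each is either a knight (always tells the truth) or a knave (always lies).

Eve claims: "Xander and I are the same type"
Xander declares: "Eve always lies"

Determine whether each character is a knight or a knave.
Eve is a knave.
Xander is a knight.

Verification:
- Eve (knave) says "Xander and I are the same type" - this is FALSE (a lie) because Eve is a knave and Xander is a knight.
- Xander (knight) says "Eve always lies" - this is TRUE because Eve is a knave.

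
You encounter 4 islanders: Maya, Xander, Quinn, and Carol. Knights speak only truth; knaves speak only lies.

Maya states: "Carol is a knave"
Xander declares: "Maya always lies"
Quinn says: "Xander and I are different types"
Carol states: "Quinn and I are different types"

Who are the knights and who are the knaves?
Maya is a knight.
Xander is a knave.
Quinn is a knave.
Carol is a knave.

Verification:
- Maya (knight) says "Carol is a knave" - this is TRUE because Carol is a knave.
- Xander (knave) says "Maya always lies" - this is FALSE (a lie) because Maya is a knight.
- Quinn (knave) says "Xander and I are different types" - this is FALSE (a lie) because Quinn is a knave and Xander is a knave.
- Carol (knave) says "Quinn and I are different types" - this is FALSE (a lie) because Carol is a knave and Quinn is a knave.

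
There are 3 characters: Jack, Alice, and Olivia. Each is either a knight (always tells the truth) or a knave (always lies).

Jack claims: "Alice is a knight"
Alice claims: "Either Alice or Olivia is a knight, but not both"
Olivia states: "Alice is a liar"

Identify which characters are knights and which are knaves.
Jack is a knight.
Alice is a knight.
Olivia is a knave.

Verification:
- Jack (knight) says "Alice is a knight" - this is TRUE because Alice is a knight.
- Alice (knight) says "Either Alice or Olivia is a knight, but not both" - this is TRUE because Alice is a knight and Olivia is a knave.
- Olivia (knave) says "Alice is a liar" - this is FALSE (a lie) because Alice is a knight.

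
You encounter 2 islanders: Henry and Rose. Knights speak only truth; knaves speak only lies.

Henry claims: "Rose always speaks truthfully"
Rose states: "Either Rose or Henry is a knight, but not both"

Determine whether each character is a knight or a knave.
Henry is a knave.
Rose is a knave.

Verification:
- Henry (knave) says "Rose always speaks truthfully" - this is FALSE (a lie) because Rose is a knave.
- Rose (knave) says "Either Rose or Henry is a knight, but not both" - this is FALSE (a lie) because Rose is a knave and Henry is a knave.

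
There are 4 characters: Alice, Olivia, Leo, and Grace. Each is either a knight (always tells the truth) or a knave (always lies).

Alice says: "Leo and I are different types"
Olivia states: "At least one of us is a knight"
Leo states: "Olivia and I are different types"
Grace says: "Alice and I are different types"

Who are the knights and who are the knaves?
Alice is a knave.
Olivia is a knave.
Leo is a knave.
Grace is a knave.

Verification:
- Alice (knave) says "Leo and I are different types" - this is FALSE (a lie) because Alice is a knave and Leo is a knave.
- Olivia (knave) says "At least one of us is a knight" - this is FALSE (a lie) because no one is a knight.
- Leo (knave) says "Olivia and I are different types" - this is FALSE (a lie) because Leo is a knave and Olivia is a knave.
- Grace (knave) says "Alice and I are different types" - this is FALSE (a lie) because Grace is a knave and Alice is a knave.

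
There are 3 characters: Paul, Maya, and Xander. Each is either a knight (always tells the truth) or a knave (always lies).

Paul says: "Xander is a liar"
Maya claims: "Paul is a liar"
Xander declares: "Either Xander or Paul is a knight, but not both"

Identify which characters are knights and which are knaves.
Paul is a knave.
Maya is a knight.
Xander is a knight.

Verification:
- Paul (knave) says "Xander is a liar" - this is FALSE (a lie) because Xander is a knight.
- Maya (knight) says "Paul is a liar" - this is TRUE because Paul is a knave.
- Xander (knight) says "Either Xander or Paul is a knight, but not both" - this is TRUE because Xander is a knight and Paul is a knave.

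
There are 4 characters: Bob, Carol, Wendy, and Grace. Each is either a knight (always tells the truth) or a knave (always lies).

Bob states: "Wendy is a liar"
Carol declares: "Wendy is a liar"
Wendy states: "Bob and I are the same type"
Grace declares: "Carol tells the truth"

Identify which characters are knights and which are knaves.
Bob is a knight.
Carol is a knight.
Wendy is a knave.
Grace is a knight.

Verification:
- Bob (knight) says "Wendy is a liar" - this is TRUE because Wendy is a knave.
- Carol (knight) says "Wendy is a liar" - this is TRUE because Wendy is a knave.
- Wendy (knave) says "Bob and I are the same type" - this is FALSE (a lie) because Wendy is a knave and Bob is a knight.
- Grace (knight) says "Carol tells the truth" - this is TRUE because Carol is a knight.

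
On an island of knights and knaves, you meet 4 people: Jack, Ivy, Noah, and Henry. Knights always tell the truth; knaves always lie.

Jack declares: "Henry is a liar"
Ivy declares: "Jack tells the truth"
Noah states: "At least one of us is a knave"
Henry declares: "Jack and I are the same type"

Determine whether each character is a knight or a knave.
Jack is a knight.
Ivy is a knight.
Noah is a knight.
Henry is a knave.

Verification:
- Jack (knight) says "Henry is a liar" - this is TRUE because Henry is a knave.
- Ivy (knight) says "Jack tells the truth" - this is TRUE because Jack is a knight.
- Noah (knight) says "At least one of us is a knave" - this is TRUE because Henry is a knave.
- Henry (knave) says "Jack and I are the same type" - this is FALSE (a lie) because Henry is a knave and Jack is a knight.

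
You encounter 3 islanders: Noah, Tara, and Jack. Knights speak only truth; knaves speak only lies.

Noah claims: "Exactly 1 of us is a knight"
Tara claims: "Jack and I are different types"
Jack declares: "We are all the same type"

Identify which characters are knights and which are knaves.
Noah is a knight.
Tara is a knave.
Jack is a knave.

Verification:
- Noah (knight) says "Exactly 1 of us is a knight" - this is TRUE because there are 1 knights.
- Tara (knave) says "Jack and I are different types" - this is FALSE (a lie) because Tara is a knave and Jack is a knave.
- Jack (knave) says "We are all the same type" - this is FALSE (a lie) because Noah is a knight and Tara and Jack are knaves.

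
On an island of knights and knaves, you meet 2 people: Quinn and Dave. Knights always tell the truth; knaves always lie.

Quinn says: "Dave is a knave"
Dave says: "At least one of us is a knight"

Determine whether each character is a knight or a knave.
Quinn is a knave.
Dave is a knight.

Verification:
- Quinn (knave) says "Dave is a knave" - this is FALSE (a lie) because Dave is a knight.
- Dave (knight) says "At least one of us is a knight" - this is TRUE because Dave is a knight.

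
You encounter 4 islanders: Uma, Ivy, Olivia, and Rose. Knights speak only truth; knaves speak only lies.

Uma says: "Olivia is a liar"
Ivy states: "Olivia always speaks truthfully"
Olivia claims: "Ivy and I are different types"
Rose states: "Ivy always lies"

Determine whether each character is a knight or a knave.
Uma is a knight.
Ivy is a knave.
Olivia is a knave.
Rose is a knight.

Verification:
- Uma (knight) says "Olivia is a liar" - this is TRUE because Olivia is a knave.
- Ivy (knave) says "Olivia always speaks truthfully" - this is FALSE (a lie) because Olivia is a knave.
- Olivia (knave) says "Ivy and I are different types" - this is FALSE (a lie) because Olivia is a knave and Ivy is a knave.
- Rose (knight) says "Ivy always lies" - this is TRUE because Ivy is a knave.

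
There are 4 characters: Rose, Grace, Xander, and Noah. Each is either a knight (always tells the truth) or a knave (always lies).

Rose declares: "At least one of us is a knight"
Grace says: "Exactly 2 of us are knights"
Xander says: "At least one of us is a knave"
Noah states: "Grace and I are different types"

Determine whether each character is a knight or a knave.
Rose is a knight.
Grace is a knave.
Xander is a knight.
Noah is a knight.

Verification:
- Rose (knight) says "At least one of us is a knight" - this is TRUE because Rose, Xander, and Noah are knights.
- Grace (knave) says "Exactly 2 of us are knights" - this is FALSE (a lie) because there are 3 knights.
- Xander (knight) says "At least one of us is a knave" - this is TRUE because Grace is a knave.
- Noah (knight) says "Grace and I are different types" - this is TRUE because Noah is a knight and Grace is a knave.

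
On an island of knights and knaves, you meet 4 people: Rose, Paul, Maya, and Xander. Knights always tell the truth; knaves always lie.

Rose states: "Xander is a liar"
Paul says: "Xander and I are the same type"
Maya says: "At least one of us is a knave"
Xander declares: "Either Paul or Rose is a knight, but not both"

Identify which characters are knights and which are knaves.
Rose is a knave.
Paul is a knight.
Maya is a knight.
Xander is a knight.

Verification:
- Rose (knave) says "Xander is a liar" - this is FALSE (a lie) because Xander is a knight.
- Paul (knight) says "Xander and I are the same type" - this is TRUE because Paul is a knight and Xander is a knight.
- Maya (knight) says "At least one of us is a knave" - this is TRUE because Rose is a knave.
- Xander (knight) says "Either Paul or Rose is a knight, but not both" - this is TRUE because Paul is a knight and Rose is a knave.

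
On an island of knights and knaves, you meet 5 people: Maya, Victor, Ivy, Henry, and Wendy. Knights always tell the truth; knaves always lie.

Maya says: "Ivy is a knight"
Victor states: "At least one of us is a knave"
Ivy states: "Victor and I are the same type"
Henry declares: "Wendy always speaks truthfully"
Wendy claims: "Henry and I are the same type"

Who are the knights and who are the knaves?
Maya is a knave.
Victor is a knight.
Ivy is a knave.
Henry is a knight.
Wendy is a knight.

Verification:
- Maya (knave) says "Ivy is a knight" - this is FALSE (a lie) because Ivy is a knave.
- Victor (knight) says "At least one of us is a knave" - this is TRUE because Maya and Ivy are knaves.
- Ivy (knave) says "Victor and I are the same type" - this is FALSE (a lie) because Ivy is a knave and Victor is a knight.
- Henry (knight) says "Wendy always speaks truthfully" - this is TRUE because Wendy is a knight.
- Wendy (knight) says "Henry and I are the same type" - this is TRUE because Wendy is a knight and Henry is a knight.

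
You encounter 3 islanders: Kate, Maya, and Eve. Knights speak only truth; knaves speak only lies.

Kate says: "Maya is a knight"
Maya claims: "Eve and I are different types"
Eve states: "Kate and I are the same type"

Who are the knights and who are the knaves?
Kate is a knight.
Maya is a knight.
Eve is a knave.

Verification:
- Kate (knight) says "Maya is a knight" - this is TRUE because Maya is a knight.
- Maya (knight) says "Eve and I are different types" - this is TRUE because Maya is a knight and Eve is a knave.
- Eve (knave) says "Kate and I are the same type" - this is FALSE (a lie) because Eve is a knave and Kate is a knight.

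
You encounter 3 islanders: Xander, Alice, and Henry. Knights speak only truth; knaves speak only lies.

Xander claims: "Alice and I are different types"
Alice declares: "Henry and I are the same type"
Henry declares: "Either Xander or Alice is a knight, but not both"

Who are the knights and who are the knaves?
Xander is a knight.
Alice is a knave.
Henry is a knight.

Verification:
- Xander (knight) says "Alice and I are different types" - this is TRUE because Xander is a knight and Alice is a knave.
- Alice (knave) says "Henry and I are the same type" - this is FALSE (a lie) because Alice is a knave and Henry is a knight.
- Henry (knight) says "Either Xander or Alice is a knight, but not both" - this is TRUE because Xander is a knight and Alice is a knave.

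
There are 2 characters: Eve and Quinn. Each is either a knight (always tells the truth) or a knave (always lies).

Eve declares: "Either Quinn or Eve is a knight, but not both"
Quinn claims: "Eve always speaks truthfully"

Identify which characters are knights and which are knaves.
Eve is a knave.
Quinn is a knave.

Verification:
- Eve (knave) says "Either Quinn or Eve is a knight, but not both" - this is FALSE (a lie) because Quinn is a knave and Eve is a knave.
- Quinn (knave) says "Eve always speaks truthfully" - this is FALSE (a lie) because Eve is a knave.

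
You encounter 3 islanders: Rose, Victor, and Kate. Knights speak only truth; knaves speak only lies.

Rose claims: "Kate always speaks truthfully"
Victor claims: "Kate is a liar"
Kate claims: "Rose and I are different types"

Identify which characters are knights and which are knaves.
Rose is a knave.
Victor is a knight.
Kate is a knave.

Verification:
- Rose (knave) says "Kate always speaks truthfully" - this is FALSE (a lie) because Kate is a knave.
- Victor (knight) says "Kate is a liar" - this is TRUE because Kate is a knave.
- Kate (knave) says "Rose and I are different types" - this is FALSE (a lie) because Kate is a knave and Rose is a knave.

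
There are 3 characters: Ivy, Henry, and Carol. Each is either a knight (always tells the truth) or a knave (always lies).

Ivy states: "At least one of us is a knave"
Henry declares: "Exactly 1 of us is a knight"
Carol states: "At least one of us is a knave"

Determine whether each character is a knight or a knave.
Ivy is a knight.
Henry is a knave.
Carol is a knight.

Verification:
- Ivy (knight) says "At least one of us is a knave" - this is TRUE because Henry is a knave.
- Henry (knave) says "Exactly 1 of us is a knight" - this is FALSE (a lie) because there are 2 knights.
- Carol (knight) says "At least one of us is a knave" - this is TRUE because Henry is a knave.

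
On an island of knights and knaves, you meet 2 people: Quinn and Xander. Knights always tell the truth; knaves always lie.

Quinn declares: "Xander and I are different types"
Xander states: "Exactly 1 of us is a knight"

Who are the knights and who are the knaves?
Quinn is a knave.
Xander is a knave.

Verification:
- Quinn (knave) says "Xander and I are different types" - this is FALSE (a lie) because Quinn is a knave and Xander is a knave.
- Xander (knave) says "Exactly 1 of us is a knight" - this is FALSE (a lie) because there are 0 knights.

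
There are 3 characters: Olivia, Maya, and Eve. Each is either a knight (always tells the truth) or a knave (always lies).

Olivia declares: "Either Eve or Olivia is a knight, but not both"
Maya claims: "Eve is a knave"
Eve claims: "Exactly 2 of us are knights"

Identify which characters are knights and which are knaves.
Olivia is a knave.
Maya is a knight.
Eve is a knave.

Verification:
- Olivia (knave) says "Either Eve or Olivia is a knight, but not both" - this is FALSE (a lie) because Eve is a knave and Olivia is a knave.
- Maya (knight) says "Eve is a knave" - this is TRUE because Eve is a knave.
- Eve (knave) says "Exactly 2 of us are knights" - this is FALSE (a lie) because there are 1 knights.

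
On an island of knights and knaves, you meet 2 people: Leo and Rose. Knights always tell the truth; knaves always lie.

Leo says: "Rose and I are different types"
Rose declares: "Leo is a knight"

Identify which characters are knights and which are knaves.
Leo is a knave.
Rose is a knave.

Verification:
- Leo (knave) says "Rose and I are different types" - this is FALSE (a lie) because Leo is a knave and Rose is a knave.
- Rose (knave) says "Leo is a knight" - this is FALSE (a lie) because Leo is a knave.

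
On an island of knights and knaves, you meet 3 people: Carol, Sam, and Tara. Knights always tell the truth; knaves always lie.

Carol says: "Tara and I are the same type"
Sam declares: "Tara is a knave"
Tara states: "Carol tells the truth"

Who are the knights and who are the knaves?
Carol is a knight.
Sam is a knave.
Tara is a knight.

Verification:
- Carol (knight) says "Tara and I are the same type" - this is TRUE because Carol is a knight and Tara is a knight.
- Sam (knave) says "Tara is a knave" - this is FALSE (a lie) because Tara is a knight.
- Tara (knight) says "Carol tells the truth" - this is TRUE because Carol is a knight.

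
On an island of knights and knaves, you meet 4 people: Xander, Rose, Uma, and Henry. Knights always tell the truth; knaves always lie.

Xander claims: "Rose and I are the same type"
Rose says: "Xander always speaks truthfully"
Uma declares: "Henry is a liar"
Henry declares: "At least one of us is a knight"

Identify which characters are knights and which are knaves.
Xander is a knight.
Rose is a knight.
Uma is a knave.
Henry is a knight.

Verification:
- Xander (knight) says "Rose and I are the same type" - this is TRUE because Xander is a knight and Rose is a knight.
- Rose (knight) says "Xander always speaks truthfully" - this is TRUE because Xander is a knight.
- Uma (knave) says "Henry is a liar" - this is FALSE (a lie) because Henry is a knight.
- Henry (knight) says "At least one of us is a knight" - this is TRUE because Xander, Rose, and Henry are knights.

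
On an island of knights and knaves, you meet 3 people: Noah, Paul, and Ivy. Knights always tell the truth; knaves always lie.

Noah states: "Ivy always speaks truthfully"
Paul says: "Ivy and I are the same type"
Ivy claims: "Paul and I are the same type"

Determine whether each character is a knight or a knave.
Noah is a knight.
Paul is a knight.
Ivy is a knight.

Verification:
- Noah (knight) says "Ivy always speaks truthfully" - this is TRUE because Ivy is a knight.
- Paul (knight) says "Ivy and I are the same type" - this is TRUE because Paul is a knight and Ivy is a knight.
- Ivy (knight) says "Paul and I are the same type" - this is TRUE because Ivy is a knight and Paul is a knight.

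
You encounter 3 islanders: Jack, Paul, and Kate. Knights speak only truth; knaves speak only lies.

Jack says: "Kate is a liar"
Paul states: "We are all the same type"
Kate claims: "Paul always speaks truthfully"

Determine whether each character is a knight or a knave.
Jack is a knight.
Paul is a knave.
Kate is a knave.

Verification:
- Jack (knight) says "Kate is a liar" - this is TRUE because Kate is a knave.
- Paul (knave) says "We are all the same type" - this is FALSE (a lie) because Jack is a knight and Paul and Kate are knaves.
- Kate (knave) says "Paul always speaks truthfully" - this is FALSE (a lie) because Paul is a knave.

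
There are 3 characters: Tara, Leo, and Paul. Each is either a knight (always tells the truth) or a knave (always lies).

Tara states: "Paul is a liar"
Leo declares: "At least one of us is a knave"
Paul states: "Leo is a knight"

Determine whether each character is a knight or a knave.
Tara is a knave.
Leo is a knight.
Paul is a knight.

Verification:
- Tara (knave) says "Paul is a liar" - this is FALSE (a lie) because Paul is a knight.
- Leo (knight) says "At least one of us is a knave" - this is TRUE because Tara is a knave.
- Paul (knight) says "Leo is a knight" - this is TRUE because Leo is a knight.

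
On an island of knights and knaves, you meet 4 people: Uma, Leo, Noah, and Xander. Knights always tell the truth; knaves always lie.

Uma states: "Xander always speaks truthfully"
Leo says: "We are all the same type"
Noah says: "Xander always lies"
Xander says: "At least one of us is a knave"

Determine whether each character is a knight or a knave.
Uma is a knight.
Leo is a knave.
Noah is a knave.
Xander is a knight.

Verification:
- Uma (knight) says "Xander always speaks truthfully" - this is TRUE because Xander is a knight.
- Leo (knave) says "We are all the same type" - this is FALSE (a lie) because Uma and Xander are knights and Leo and Noah are knaves.
- Noah (knave) says "Xander always lies" - this is FALSE (a lie) because Xander is a knight.
- Xander (knight) says "At least one of us is a knave" - this is TRUE because Leo and Noah are knaves.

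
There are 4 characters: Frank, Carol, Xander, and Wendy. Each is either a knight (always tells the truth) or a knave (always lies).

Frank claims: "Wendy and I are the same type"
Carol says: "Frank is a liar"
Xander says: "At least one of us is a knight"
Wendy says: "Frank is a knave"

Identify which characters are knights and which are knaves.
Frank is a knave.
Carol is a knight.
Xander is a knight.
Wendy is a knight.

Verification:
- Frank (knave) says "Wendy and I are the same type" - this is FALSE (a lie) because Frank is a knave and Wendy is a knight.
- Carol (knight) says "Frank is a liar" - this is TRUE because Frank is a knave.
- Xander (knight) says "At least one of us is a knight" - this is TRUE because Carol, Xander, and Wendy are knights.
- Wendy (knight) says "Frank is a knave" - this is TRUE because Frank is a knave.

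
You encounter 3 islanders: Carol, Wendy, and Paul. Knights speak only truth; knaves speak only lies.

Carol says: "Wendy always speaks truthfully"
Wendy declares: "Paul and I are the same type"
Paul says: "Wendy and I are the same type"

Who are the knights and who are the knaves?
Carol is a knight.
Wendy is a knight.
Paul is a knight.

Verification:
- Carol (knight) says "Wendy always speaks truthfully" - this is TRUE because Wendy is a knight.
- Wendy (knight) says "Paul and I are the same type" - this is TRUE because Wendy is a knight and Paul is a knight.
- Paul (knight) says "Wendy and I are the same type" - this is TRUE because Paul is a knight and Wendy is a knight.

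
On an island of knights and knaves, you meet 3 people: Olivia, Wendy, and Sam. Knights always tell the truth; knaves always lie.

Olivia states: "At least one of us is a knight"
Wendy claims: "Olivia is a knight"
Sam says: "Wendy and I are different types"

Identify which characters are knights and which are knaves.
Olivia is a knave.
Wendy is a knave.
Sam is a knave.

Verification:
- Olivia (knave) says "At least one of us is a knight" - this is FALSE (a lie) because no one is a knight.
- Wendy (knave) says "Olivia is a knight" - this is FALSE (a lie) because Olivia is a knave.
- Sam (knave) says "Wendy and I are different types" - this is FALSE (a lie) because Sam is a knave and Wendy is a knave.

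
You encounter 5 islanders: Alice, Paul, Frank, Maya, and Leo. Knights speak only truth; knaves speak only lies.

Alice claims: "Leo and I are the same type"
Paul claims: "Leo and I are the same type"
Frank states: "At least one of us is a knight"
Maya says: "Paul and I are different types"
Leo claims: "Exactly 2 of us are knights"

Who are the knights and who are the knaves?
Alice is a knave.
Paul is a knave.
Frank is a knight.
Maya is a knave.
Leo is a knight.

Verification:
- Alice (knave) says "Leo and I are the same type" - this is FALSE (a lie) because Alice is a knave and Leo is a knight.
- Paul (knave) says "Leo and I are the same type" - this is FALSE (a lie) because Paul is a knave and Leo is a knight.
- Frank (knight) says "At least one of us is a knight" - this is TRUE because Frank and Leo are knights.
- Maya (knave) says "Paul and I are different types" - this is FALSE (a lie) because Maya is a knave and Paul is a knave.
- Leo (knight) says "Exactly 2 of us are knights" - this is TRUE because there are 2 knights.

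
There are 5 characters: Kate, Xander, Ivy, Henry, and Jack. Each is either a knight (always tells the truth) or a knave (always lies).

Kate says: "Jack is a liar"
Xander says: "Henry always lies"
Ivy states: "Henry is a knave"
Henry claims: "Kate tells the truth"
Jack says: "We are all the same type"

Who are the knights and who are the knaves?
Kate is a knight.
Xander is a knave.
Ivy is a knave.
Henry is a knight.
Jack is a knave.

Verification:
- Kate (knight) says "Jack is a liar" - this is TRUE because Jack is a knave.
- Xander (knave) says "Henry always lies" - this is FALSE (a lie) because Henry is a knight.
- Ivy (knave) says "Henry is a knave" - this is FALSE (a lie) because Henry is a knight.
- Henry (knight) says "Kate tells the truth" - this is TRUE because Kate is a knight.
- Jack (knave) says "We are all the same type" - this is FALSE (a lie) because Kate and Henry are knights and Xander, Ivy, and Jack are knaves.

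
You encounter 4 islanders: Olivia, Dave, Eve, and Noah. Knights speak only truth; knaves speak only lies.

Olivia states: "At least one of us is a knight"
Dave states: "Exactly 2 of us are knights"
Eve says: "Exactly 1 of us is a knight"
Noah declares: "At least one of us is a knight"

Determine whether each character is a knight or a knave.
Olivia is a knave.
Dave is a knave.
Eve is a knave.
Noah is a knave.

Verification:
- Olivia (knave) says "At least one of us is a knight" - this is FALSE (a lie) because no one is a knight.
- Dave (knave) says "Exactly 2 of us are knights" - this is FALSE (a lie) because there are 0 knights.
- Eve (knave) says "Exactly 1 of us is a knight" - this is FALSE (a lie) because there are 0 knights.
- Noah (knave) says "At least one of us is a knight" - this is FALSE (a lie) because no one is a knight.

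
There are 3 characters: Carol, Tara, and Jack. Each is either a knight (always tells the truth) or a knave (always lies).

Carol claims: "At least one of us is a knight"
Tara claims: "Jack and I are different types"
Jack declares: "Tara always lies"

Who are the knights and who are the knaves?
Carol is a knight.
Tara is a knight.
Jack is a knave.

Verification:
- Carol (knight) says "At least one of us is a knight" - this is TRUE because Carol and Tara are knights.
- Tara (knight) says "Jack and I are different types" - this is TRUE because Tara is a knight and Jack is a knave.
- Jack (knave) says "Tara always lies" - this is FALSE (a lie) because Tara is a knight.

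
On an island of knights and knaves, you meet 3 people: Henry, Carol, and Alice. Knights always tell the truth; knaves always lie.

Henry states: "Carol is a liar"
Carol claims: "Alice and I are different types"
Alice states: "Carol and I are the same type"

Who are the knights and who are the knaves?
Henry is a knave.
Carol is a knight.
Alice is a knave.

Verification:
- Henry (knave) says "Carol is a liar" - this is FALSE (a lie) because Carol is a knight.
- Carol (knight) says "Alice and I are different types" - this is TRUE because Carol is a knight and Alice is a knave.
- Alice (knave) says "Carol and I are the same type" - this is FALSE (a lie) because Alice is a knave and Carol is a knight.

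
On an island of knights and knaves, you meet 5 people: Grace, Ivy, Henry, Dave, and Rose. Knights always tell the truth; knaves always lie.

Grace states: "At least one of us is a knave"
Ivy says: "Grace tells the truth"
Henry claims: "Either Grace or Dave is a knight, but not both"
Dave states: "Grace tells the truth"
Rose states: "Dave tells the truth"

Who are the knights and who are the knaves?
Grace is a knight.
Ivy is a knight.
Henry is a knave.
Dave is a knight.
Rose is a knight.

Verification:
- Grace (knight) says "At least one of us is a knave" - this is TRUE because Henry is a knave.
- Ivy (knight) says "Grace tells the truth" - this is TRUE because Grace is a knight.
- Henry (knave) says "Either Grace or Dave is a knight, but not both" - this is FALSE (a lie) because Grace is a knight and Dave is a knight.
- Dave (knight) says "Grace tells the truth" - this is TRUE because Grace is a knight.
- Rose (knight) says "Dave tells the truth" - this is TRUE because Dave is a knight.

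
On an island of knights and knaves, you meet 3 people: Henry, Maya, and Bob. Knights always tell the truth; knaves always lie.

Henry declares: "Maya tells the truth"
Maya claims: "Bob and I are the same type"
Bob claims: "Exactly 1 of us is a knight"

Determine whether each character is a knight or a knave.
Henry is a knave.
Maya is a knave.
Bob is a knight.

Verification:
- Henry (knave) says "Maya tells the truth" - this is FALSE (a lie) because Maya is a knave.
- Maya (knave) says "Bob and I are the same type" - this is FALSE (a lie) because Maya is a knave and Bob is a knight.
- Bob (knight) says "Exactly 1 of us is a knight" - this is TRUE because there are 1 knights.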